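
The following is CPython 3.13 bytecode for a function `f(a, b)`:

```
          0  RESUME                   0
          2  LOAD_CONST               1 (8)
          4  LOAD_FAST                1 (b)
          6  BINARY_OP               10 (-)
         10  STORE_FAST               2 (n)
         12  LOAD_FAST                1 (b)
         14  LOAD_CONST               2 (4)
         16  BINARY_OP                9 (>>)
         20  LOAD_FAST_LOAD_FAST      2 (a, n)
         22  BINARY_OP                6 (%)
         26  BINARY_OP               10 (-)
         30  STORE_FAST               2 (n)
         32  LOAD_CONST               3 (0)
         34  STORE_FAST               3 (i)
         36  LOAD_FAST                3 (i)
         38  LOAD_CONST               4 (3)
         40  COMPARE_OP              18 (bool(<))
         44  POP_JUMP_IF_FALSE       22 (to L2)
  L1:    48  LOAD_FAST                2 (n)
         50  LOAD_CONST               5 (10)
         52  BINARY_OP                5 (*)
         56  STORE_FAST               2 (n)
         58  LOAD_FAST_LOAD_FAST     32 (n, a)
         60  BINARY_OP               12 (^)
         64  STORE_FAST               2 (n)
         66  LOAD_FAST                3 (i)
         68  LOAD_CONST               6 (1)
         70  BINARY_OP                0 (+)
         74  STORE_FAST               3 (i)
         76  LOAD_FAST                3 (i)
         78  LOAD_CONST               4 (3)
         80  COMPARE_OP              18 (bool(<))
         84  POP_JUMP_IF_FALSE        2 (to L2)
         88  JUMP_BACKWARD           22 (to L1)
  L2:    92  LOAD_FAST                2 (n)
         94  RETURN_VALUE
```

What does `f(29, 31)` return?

LOAD_CONST → push 8
LOAD_FAST b → push 31
BINARY_OP - → 8 - 31 = -23
STORE_FAST n → n=-23
LOAD_FAST b → push 31
LOAD_CONST → push 4
BINARY_OP >> → 31 >> 4 = 1
LOAD_FAST_LOAD_FAST a,n → push 29,-23
BINARY_OP % → 29 % -23 = -17
BINARY_OP - → 1 - -17 = 18
STORE_FAST n → n=18
LOAD_CONST → push 0
STORE_FAST i → i=0
LOAD_FAST i → push 0
LOAD_CONST → push 3
COMPARE_OP bool(<) → 0 vs 3 = True
POP_JUMP_IF_FALSE → pop True; no jump
LOAD_FAST n → push 18
LOAD_CONST → push 10
BINARY_OP * → 18 * 10 = 180
STORE_FAST n → n=180
LOAD_FAST_LOAD_FAST n,a → push 180,29
BINARY_OP ^ → 180 ^ 29 = 169
STORE_FAST n → n=169
LOAD_FAST i → push 0
LOAD_CONST → push 1
BINARY_OP + → 0 + 1 = 1
STORE_FAST i → i=1
LOAD_FAST i → push 1
LOAD_CONST → push 3
COMPARE_OP bool(<) → 1 vs 3 = True
POP_JUMP_IF_FALSE → pop True; no jump
LOAD_FAST n → push 169
LOAD_CONST → push 10
BINARY_OP * → 169 * 10 = 1690
STORE_FAST n → n=1690
LOAD_FAST_LOAD_FAST n,a → push 1690,29
BINARY_OP ^ → 1690 ^ 29 = 1671
STORE_FAST n → n=1671
LOAD_FAST i → push 1
LOAD_CONST → push 1
BINARY_OP + → 1 + 1 = 2
STORE_FAST i → i=2
LOAD_FAST i → push 2
LOAD_CONST → push 3
COMPARE_OP bool(<) → 2 vs 3 = True
POP_JUMP_IF_FALSE → pop True; no jump
LOAD_FAST n → push 1671
LOAD_CONST → push 10
BINARY_OP * → 1671 * 10 = 16710
STORE_FAST n → n=16710
LOAD_FAST_LOAD_FAST n,a → push 16710,29
BINARY_OP ^ → 16710 ^ 29 = 16731
STORE_FAST n → n=16731
LOAD_FAST i → push 2
LOAD_CONST → push 1
BINARY_OP + → 2 + 1 = 3
STORE_FAST i → i=3
LOAD_FAST i → push 3
LOAD_CONST → push 3
COMPARE_OP bool(<) → 3 vs 3 = False
POP_JUMP_IF_FALSE → pop False; jump
LOAD_FAST n → push 16731
RETURN_VALUE → return 16731.

16731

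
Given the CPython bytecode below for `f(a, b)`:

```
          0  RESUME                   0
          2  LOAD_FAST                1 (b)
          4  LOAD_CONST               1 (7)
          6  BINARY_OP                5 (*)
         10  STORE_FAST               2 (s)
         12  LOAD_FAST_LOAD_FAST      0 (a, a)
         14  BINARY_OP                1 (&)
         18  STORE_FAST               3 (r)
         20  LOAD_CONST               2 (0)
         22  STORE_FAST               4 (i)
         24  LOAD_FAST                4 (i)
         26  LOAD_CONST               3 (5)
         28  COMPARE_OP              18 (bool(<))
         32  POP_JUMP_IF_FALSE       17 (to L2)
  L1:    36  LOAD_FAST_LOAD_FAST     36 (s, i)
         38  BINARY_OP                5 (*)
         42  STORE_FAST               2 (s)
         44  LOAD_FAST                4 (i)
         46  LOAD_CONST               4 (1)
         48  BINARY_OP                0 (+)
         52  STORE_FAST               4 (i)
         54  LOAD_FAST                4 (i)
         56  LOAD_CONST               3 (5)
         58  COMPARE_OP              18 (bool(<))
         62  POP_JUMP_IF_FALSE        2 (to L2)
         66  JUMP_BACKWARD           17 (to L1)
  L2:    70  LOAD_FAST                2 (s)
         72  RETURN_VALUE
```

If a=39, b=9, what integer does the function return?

LOAD_FAST b → push 9
LOAD_CONST → push 7
BINARY_OP * → 9 * 7 = 63
STORE_FAST s → s=63
LOAD_FAST_LOAD_FAST a,a → push 39,39
BINARY_OP & → 39 & 39 = 39
STORE_FAST r → r=39
LOAD_CONST → push 0
STORE_FAST i → i=0
LOAD_FAST i → push 0
LOAD_CONST → push 5
COMPARE_OP bool(<) → 0 vs 5 = True
POP_JUMP_IF_FALSE → pop True; no jump
LOAD_FAST_LOAD_FAST s,i → push 63,0
BINARY_OP * → 63 * 0 = 0
STORE_FAST s → s=0
LOAD_FAST i → push 0
LOAD_CONST → push 1
BINARY_OP + → 0 + 1 = 1
STORE_FAST i → i=1
LOAD_FAST i → push 1
LOAD_CONST → push 5
COMPARE_OP bool(<) → 1 vs 5 = True
POP_JUMP_IF_FALSE → pop True; no jump
LOAD_FAST_LOAD_FAST s,i → push 0,1
BINARY_OP * → 0 * 1 = 0
STORE_FAST s → s=0
LOAD_FAST i → push 1
LOAD_CONST → push 1
BINARY_OP + → 1 + 1 = 2
STORE_FAST i → i=2
LOAD_FAST i → push 2
LOAD_CONST → push 5
COMPARE_OP bool(<) → 2 vs 5 = True
POP_JUMP_IF_FALSE → pop True; no jump
LOAD_FAST_LOAD_FAST s,i → push 0,2
BINARY_OP * → 0 * 2 = 0
STORE_FAST s → s=0
LOAD_FAST i → push 2
LOAD_CONST → push 1
BINARY_OP + → 2 + 1 = 3
STORE_FAST i → i=3
LOAD_FAST i → push 3
LOAD_CONST → push 5
COMPARE_OP bool(<) → 3 vs 5 = True
POP_JUMP_IF_FALSE → pop True; no jump
LOAD_FAST_LOAD_FAST s,i → push 0,3
BINARY_OP * → 0 * 3 = 0
STORE_FAST s → s=0
LOAD_FAST i → push 3
LOAD_CONST → push 1
BINARY_OP + → 3 + 1 = 4
STORE_FAST i → i=4
LOAD_FAST i → push 4
LOAD_CONST → push 5
COMPARE_OP bool(<) → 4 vs 5 = True
POP_JUMP_IF_FALSE → pop True; no jump
LOAD_FAST_LOAD_FAST s,i → push 0,4
BINARY_OP * → 0 * 4 = 0
STORE_FAST s → s=0
LOAD_FAST i → push 4
LOAD_CONST → push 1
BINARY_OP + → 4 + 1 = 5
STORE_FAST i → i=5
LOAD_FAST i → push 5
LOAD_CONST → push 5
COMPARE_OP bool(<) → 5 vs 5 = False
POP_JUMP_IF_FALSE → pop False; jump
LOAD_FAST s → push 0
RETURN_VALUE → return 0.

0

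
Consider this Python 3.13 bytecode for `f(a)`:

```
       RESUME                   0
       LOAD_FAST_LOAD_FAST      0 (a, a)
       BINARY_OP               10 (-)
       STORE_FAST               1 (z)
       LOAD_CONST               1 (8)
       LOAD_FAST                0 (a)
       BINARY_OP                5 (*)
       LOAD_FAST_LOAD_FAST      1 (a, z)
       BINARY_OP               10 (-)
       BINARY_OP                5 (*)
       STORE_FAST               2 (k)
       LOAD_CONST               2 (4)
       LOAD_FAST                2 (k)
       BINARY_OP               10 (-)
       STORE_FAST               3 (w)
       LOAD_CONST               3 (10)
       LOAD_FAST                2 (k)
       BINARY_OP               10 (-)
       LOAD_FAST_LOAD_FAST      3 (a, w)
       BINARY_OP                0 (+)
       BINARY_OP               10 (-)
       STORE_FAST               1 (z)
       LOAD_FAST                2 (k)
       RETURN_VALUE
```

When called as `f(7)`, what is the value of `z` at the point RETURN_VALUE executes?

-1

LOAD_FAST_LOAD_FAST a,a → push 7,7. Stack: [7, 7]
BINARY_OP - → 7 - 7 = 0. Stack: [0]
STORE_FAST z → z=0. Stack: []
LOAD_CONST → push 8. Stack: [8]
LOAD_FAST a → push 7. Stack: [8, 7]
BINARY_OP * → 8 * 7 = 56. Stack: [56]
LOAD_FAST_LOAD_FAST a,z → push 7,0. Stack: [56, 7, 0]
BINARY_OP - → 7 - 0 = 7. Stack: [56, 7]
BINARY_OP * → 56 * 7 = 392. Stack: [392]
STORE_FAST k → k=392. Stack: []
LOAD_CONST → push 4. Stack: [4]
LOAD_FAST k → push 392. Stack: [4, 392]
BINARY_OP - → 4 - 392 = -388. Stack: [-388]
STORE_FAST w → w=-388. Stack: []
LOAD_CONST → push 10. Stack: [10]
LOAD_FAST k → push 392. Stack: [10, 392]
BINARY_OP - → 10 - 392 = -382. Stack: [-382]
LOAD_FAST_LOAD_FAST a,w → push 7,-388. Stack: [-382, 7, -388]
BINARY_OP + → 7 + -388 = -381. Stack: [-382, -381]
BINARY_OP - → -382 - -381 = -1. Stack: [-1]
STORE_FAST z → z=-1. Stack: []
LOAD_FAST k → push 392. Stack: [392]
RETURN_VALUE → return 392.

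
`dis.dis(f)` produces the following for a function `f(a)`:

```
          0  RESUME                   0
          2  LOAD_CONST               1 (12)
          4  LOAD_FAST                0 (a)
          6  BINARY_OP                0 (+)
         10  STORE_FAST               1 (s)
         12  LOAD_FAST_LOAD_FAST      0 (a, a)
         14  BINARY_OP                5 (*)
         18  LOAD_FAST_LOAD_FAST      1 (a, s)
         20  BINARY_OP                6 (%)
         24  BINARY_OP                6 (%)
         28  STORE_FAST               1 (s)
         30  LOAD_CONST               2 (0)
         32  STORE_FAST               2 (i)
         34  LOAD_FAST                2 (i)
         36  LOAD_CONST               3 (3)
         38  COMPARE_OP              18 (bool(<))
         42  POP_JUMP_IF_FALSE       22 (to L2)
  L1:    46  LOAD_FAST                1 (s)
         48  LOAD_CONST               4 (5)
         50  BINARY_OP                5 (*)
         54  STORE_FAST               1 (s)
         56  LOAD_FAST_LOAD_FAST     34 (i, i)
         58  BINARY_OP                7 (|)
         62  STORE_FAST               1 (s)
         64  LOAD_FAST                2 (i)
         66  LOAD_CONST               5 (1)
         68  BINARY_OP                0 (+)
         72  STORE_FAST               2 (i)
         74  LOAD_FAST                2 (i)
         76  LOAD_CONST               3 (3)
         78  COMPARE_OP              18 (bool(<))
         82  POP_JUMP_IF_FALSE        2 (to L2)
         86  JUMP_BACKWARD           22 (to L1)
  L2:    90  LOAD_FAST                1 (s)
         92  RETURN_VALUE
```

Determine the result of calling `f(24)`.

2

LOAD_CONST → push 12. Stack: [12]
LOAD_FAST a → push 24. Stack: [12, 24]
BINARY_OP + → 12 + 24 = 36. Stack: [36]
STORE_FAST s → s=36. Stack: []
LOAD_FAST_LOAD_FAST a,a → push 24,24. Stack: [24, 24]
BINARY_OP * → 24 * 24 = 576. Stack: [576]
LOAD_FAST_LOAD_FAST a,s → push 24,36. Stack: [576, 24, 36]
BINARY_OP % → 24 % 36 = 24. Stack: [576, 24]
BINARY_OP % → 576 % 24 = 0. Stack: [0]
STORE_FAST s → s=0. Stack: []
LOAD_CONST → push 0. Stack: [0]
STORE_FAST i → i=0. Stack: []
LOAD_FAST i → push 0. Stack: [0]
LOAD_CONST → push 3. Stack: [0, 3]
COMPARE_OP bool(<) → 0 vs 3 = True. Stack: [True]
POP_JUMP_IF_FALSE → pop True; no jump. Stack: []
LOAD_FAST s → push 0. Stack: [0]
LOAD_CONST → push 5. Stack: [0, 5]
BINARY_OP * → 0 * 5 = 0. Stack: [0]
STORE_FAST s → s=0. Stack: []
LOAD_FAST_LOAD_FAST i,i → push 0,0. Stack: [0, 0]
BINARY_OP | → 0 | 0 = 0. Stack: [0]
STORE_FAST s → s=0. Stack: []
LOAD_FAST i → push 0. Stack: [0]
LOAD_CONST → push 1. Stack: [0, 1]
BINARY_OP + → 0 + 1 = 1. Stack: [1]
STORE_FAST i → i=1. Stack: []
LOAD_FAST i → push 1. Stack: [1]
LOAD_CONST → push 3. Stack: [1, 3]
COMPARE_OP bool(<) → 1 vs 3 = True. Stack: [True]
POP_JUMP_IF_FALSE → pop True; no jump. Stack: []
LOAD_FAST s → push 0. Stack: [0]
LOAD_CONST → push 5. Stack: [0, 5]
BINARY_OP * → 0 * 5 = 0. Stack: [0]
STORE_FAST s → s=0. Stack: []
LOAD_FAST_LOAD_FAST i,i → push 1,1. Stack: [1, 1]
BINARY_OP | → 1 | 1 = 1. Stack: [1]
STORE_FAST s → s=1. Stack: []
LOAD_FAST i → push 1. Stack: [1]
LOAD_CONST → push 1. Stack: [1, 1]
BINARY_OP + → 1 + 1 = 2. Stack: [2]
STORE_FAST i → i=2. Stack: []
LOAD_FAST i → push 2. Stack: [2]
LOAD_CONST → push 3. Stack: [2, 3]
COMPARE_OP bool(<) → 2 vs 3 = True. Stack: [True]
POP_JUMP_IF_FALSE → pop True; no jump. Stack: []
LOAD_FAST s → push 1. Stack: [1]
LOAD_CONST → push 5. Stack: [1, 5]
BINARY_OP * → 1 * 5 = 5. Stack: [5]
STORE_FAST s → s=5. Stack: []
LOAD_FAST_LOAD_FAST i,i → push 2,2. Stack: [2, 2]
BINARY_OP | → 2 | 2 = 2. Stack: [2]
STORE_FAST s → s=2. Stack: []
LOAD_FAST i → push 2. Stack: [2]
LOAD_CONST → push 1. Stack: [2, 1]
BINARY_OP + → 2 + 1 = 3. Stack: [3]
STORE_FAST i → i=3. Stack: []
LOAD_FAST i → push 3. Stack: [3]
LOAD_CONST → push 3. Stack: [3, 3]
COMPARE_OP bool(<) → 3 vs 3 = False. Stack: [False]
POP_JUMP_IF_FALSE → pop False; jump. Stack: []
LOAD_FAST s → push 2. Stack: [2]
RETURN_VALUE → return 2.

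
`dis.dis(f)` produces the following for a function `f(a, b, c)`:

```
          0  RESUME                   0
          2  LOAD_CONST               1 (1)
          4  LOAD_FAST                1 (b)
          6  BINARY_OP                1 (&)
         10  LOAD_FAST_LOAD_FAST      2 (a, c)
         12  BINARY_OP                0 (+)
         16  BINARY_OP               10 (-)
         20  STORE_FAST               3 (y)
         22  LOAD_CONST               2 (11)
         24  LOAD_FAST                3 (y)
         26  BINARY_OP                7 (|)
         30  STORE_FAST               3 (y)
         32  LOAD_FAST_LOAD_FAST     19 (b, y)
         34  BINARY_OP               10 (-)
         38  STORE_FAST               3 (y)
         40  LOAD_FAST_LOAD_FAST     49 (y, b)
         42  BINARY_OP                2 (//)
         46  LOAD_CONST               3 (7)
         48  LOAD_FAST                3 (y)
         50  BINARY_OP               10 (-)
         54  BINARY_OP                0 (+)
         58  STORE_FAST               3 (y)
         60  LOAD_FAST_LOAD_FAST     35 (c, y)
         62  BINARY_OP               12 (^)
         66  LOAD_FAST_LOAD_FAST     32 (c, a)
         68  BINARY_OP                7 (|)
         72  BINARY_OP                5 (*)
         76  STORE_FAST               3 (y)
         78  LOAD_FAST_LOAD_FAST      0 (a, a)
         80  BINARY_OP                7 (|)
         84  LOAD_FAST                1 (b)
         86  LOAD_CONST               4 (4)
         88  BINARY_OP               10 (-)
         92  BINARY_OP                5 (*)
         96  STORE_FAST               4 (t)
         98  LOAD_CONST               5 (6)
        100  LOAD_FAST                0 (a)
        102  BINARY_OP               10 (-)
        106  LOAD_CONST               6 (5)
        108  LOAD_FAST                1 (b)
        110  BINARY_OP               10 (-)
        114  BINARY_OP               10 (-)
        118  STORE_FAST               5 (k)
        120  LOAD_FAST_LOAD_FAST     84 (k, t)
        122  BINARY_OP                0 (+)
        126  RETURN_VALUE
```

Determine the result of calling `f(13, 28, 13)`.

LOAD_CONST → push 1. Stack: [1]
LOAD_FAST b → push 28. Stack: [1, 28]
BINARY_OP & → 1 & 28 = 0. Stack: [0]
LOAD_FAST_LOAD_FAST a,c → push 13,13. Stack: [0, 13, 13]
BINARY_OP + → 13 + 13 = 26. Stack: [0, 26]
BINARY_OP - → 0 - 26 = -26. Stack: [-26]
STORE_FAST y → y=-26. Stack: []
LOAD_CONST → push 11. Stack: [11]
LOAD_FAST y → push -26. Stack: [11, -26]
BINARY_OP | → 11 | -26 = -17. Stack: [-17]
STORE_FAST y → y=-17. Stack: []
LOAD_FAST_LOAD_FAST b,y → push 28,-17. Stack: [28, -17]
BINARY_OP - → 28 - -17 = 45. Stack: [45]
STORE_FAST y → y=45. Stack: []
LOAD_FAST_LOAD_FAST y,b → push 45,28. Stack: [45, 28]
BINARY_OP // → 45 // 28 = 1. Stack: [1]
LOAD_CONST → push 7. Stack: [1, 7]
LOAD_FAST y → push 45. Stack: [1, 7, 45]
BINARY_OP - → 7 - 45 = -38. Stack: [1, -38]
BINARY_OP + → 1 + -38 = -37. Stack: [-37]
STORE_FAST y → y=-37. Stack: []
LOAD_FAST_LOAD_FAST c,y → push 13,-37. Stack: [13, -37]
BINARY_OP ^ → 13 ^ -37 = -42. Stack: [-42]
LOAD_FAST_LOAD_FAST c,a → push 13,13. Stack: [-42, 13, 13]
BINARY_OP | → 13 | 13 = 13. Stack: [-42, 13]
BINARY_OP * → -42 * 13 = -546. Stack: [-546]
STORE_FAST y → y=-546. Stack: []
LOAD_FAST_LOAD_FAST a,a → push 13,13. Stack: [13, 13]
BINARY_OP | → 13 | 13 = 13. Stack: [13]
LOAD_FAST b → push 28. Stack: [13, 28]
LOAD_CONST → push 4. Stack: [13, 28, 4]
BINARY_OP - → 28 - 4 = 24. Stack: [13, 24]
BINARY_OP * → 13 * 24 = 312. Stack: [312]
STORE_FAST t → t=312. Stack: []
LOAD_CONST → push 6. Stack: [6]
LOAD_FAST a → push 13. Stack: [6, 13]
BINARY_OP - → 6 - 13 = -7. Stack: [-7]
LOAD_CONST → push 5. Stack: [-7, 5]
LOAD_FAST b → push 28. Stack: [-7, 5, 28]
BINARY_OP - → 5 - 28 = -23. Stack: [-7, -23]
BINARY_OP - → -7 - -23 = 16. Stack: [16]
STORE_FAST k → k=16. Stack: []
LOAD_FAST_LOAD_FAST k,t → push 16,312. Stack: [16, 312]
BINARY_OP + → 16 + 312 = 328. Stack: [328]
RETURN_VALUE → return 328.

328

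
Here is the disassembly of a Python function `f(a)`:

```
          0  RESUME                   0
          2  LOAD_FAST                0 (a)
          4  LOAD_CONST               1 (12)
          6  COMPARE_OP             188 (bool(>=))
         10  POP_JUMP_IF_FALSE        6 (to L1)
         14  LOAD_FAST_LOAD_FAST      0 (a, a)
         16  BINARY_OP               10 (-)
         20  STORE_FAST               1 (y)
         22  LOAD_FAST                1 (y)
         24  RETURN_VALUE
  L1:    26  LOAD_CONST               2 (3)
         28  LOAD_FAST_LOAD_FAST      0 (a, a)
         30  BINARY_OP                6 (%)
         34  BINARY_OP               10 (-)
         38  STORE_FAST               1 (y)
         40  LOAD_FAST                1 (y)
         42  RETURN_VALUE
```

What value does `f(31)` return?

0

LOAD_FAST a → push 31. Stack: [31]
LOAD_CONST → push 12. Stack: [31, 12]
COMPARE_OP bool(>=) → 31 vs 12 = True. Stack: [True]
POP_JUMP_IF_FALSE → pop True; no jump. Stack: []
LOAD_FAST_LOAD_FAST a,a → push 31,31. Stack: [31, 31]
BINARY_OP - → 31 - 31 = 0. Stack: [0]
STORE_FAST y → y=0. Stack: []
LOAD_FAST y → push 0. Stack: [0]
RETURN_VALUE → return 0.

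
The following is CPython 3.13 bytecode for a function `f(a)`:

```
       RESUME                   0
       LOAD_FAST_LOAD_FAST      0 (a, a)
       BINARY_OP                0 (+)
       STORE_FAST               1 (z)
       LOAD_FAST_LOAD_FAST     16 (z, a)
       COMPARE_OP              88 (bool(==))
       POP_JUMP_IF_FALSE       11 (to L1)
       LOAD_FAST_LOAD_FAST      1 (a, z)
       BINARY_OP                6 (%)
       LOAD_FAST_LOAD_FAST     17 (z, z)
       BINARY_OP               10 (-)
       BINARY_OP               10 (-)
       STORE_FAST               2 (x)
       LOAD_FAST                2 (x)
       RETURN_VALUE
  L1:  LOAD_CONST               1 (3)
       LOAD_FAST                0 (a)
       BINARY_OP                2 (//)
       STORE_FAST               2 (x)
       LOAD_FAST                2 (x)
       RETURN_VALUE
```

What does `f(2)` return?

1

LOAD_FAST_LOAD_FAST a,a → push 2,2. Stack: [2, 2]
BINARY_OP + → 2 + 2 = 4. Stack: [4]
STORE_FAST z → z=4. Stack: []
LOAD_FAST_LOAD_FAST z,a → push 4,2. Stack: [4, 2]
COMPARE_OP bool(==) → 4 vs 2 = False. Stack: [False]
POP_JUMP_IF_FALSE → pop False; jump. Stack: []
LOAD_CONST → push 3. Stack: [3]
LOAD_FAST a → push 2. Stack: [3, 2]
BINARY_OP // → 3 // 2 = 1. Stack: [1]
STORE_FAST x → x=1. Stack: []
LOAD_FAST x → push 1. Stack: [1]
RETURN_VALUE → return 1.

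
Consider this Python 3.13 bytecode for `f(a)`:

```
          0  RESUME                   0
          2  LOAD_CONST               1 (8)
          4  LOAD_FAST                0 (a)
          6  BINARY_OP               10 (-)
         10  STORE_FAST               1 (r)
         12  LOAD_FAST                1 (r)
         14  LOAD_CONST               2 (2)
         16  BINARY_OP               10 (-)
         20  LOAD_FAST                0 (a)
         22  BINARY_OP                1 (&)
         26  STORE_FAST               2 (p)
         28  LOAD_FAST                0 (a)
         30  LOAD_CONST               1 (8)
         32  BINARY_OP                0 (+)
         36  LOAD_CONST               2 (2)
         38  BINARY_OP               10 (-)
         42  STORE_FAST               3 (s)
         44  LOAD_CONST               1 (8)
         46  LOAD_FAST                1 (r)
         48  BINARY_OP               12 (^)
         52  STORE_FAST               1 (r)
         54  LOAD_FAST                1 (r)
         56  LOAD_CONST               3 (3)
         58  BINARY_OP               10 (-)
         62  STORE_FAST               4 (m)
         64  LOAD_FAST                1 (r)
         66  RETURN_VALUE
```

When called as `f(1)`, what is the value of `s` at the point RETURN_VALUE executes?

LOAD_CONST → push 8. Stack: [8]
LOAD_FAST a → push 1. Stack: [8, 1]
BINARY_OP - → 8 - 1 = 7. Stack: [7]
STORE_FAST r → r=7. Stack: []
LOAD_FAST r → push 7. Stack: [7]
LOAD_CONST → push 2. Stack: [7, 2]
BINARY_OP - → 7 - 2 = 5. Stack: [5]
LOAD_FAST a → push 1. Stack: [5, 1]
BINARY_OP & → 5 & 1 = 1. Stack: [1]
STORE_FAST p → p=1. Stack: []
LOAD_FAST a → push 1. Stack: [1]
LOAD_CONST → push 8. Stack: [1, 8]
BINARY_OP + → 1 + 8 = 9. Stack: [9]
LOAD_CONST → push 2. Stack: [9, 2]
BINARY_OP - → 9 - 2 = 7. Stack: [7]
STORE_FAST s → s=7. Stack: []
LOAD_CONST → push 8. Stack: [8]
LOAD_FAST r → push 7. Stack: [8, 7]
BINARY_OP ^ → 8 ^ 7 = 15. Stack: [15]
STORE_FAST r → r=15. Stack: []
LOAD_FAST r → push 15. Stack: [15]
LOAD_CONST → push 3. Stack: [15, 3]
BINARY_OP - → 15 - 3 = 12. Stack: [12]
STORE_FAST m → m=12. Stack: []
LOAD_FAST r → push 15. Stack: [15]
RETURN_VALUE → return 15.

7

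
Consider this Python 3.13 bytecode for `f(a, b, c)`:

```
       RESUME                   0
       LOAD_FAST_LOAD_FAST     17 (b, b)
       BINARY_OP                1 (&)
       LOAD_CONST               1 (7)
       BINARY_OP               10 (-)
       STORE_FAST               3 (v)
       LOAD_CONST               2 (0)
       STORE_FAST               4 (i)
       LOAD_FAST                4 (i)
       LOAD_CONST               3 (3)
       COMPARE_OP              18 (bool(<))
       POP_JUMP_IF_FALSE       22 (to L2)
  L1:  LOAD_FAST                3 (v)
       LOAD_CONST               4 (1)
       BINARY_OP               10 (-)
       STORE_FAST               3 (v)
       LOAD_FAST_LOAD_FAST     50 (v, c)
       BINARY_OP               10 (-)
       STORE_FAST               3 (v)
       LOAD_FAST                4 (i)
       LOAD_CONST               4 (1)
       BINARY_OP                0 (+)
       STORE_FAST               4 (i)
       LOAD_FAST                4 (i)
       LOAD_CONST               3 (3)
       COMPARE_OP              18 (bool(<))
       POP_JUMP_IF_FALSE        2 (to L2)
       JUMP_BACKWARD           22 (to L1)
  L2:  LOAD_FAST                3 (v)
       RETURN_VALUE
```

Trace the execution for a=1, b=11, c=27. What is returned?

LOAD_FAST_LOAD_FAST b,b → push 11,11. Stack: [11, 11]
BINARY_OP & → 11 & 11 = 11. Stack: [11]
LOAD_CONST → push 7. Stack: [11, 7]
BINARY_OP - → 11 - 7 = 4. Stack: [4]
STORE_FAST v → v=4. Stack: []
LOAD_CONST → push 0. Stack: [0]
STORE_FAST i → i=0. Stack: []
LOAD_FAST i → push 0. Stack: [0]
LOAD_CONST → push 3. Stack: [0, 3]
COMPARE_OP bool(<) → 0 vs 3 = True. Stack: [True]
POP_JUMP_IF_FALSE → pop True; no jump. Stack: []
LOAD_FAST v → push 4. Stack: [4]
LOAD_CONST → push 1. Stack: [4, 1]
BINARY_OP - → 4 - 1 = 3. Stack: [3]
STORE_FAST v → v=3. Stack: []
LOAD_FAST_LOAD_FAST v,c → push 3,27. Stack: [3, 27]
BINARY_OP - → 3 - 27 = -24. Stack: [-24]
STORE_FAST v → v=-24. Stack: []
LOAD_FAST i → push 0. Stack: [0]
LOAD_CONST → push 1. Stack: [0, 1]
BINARY_OP + → 0 + 1 = 1. Stack: [1]
STORE_FAST i → i=1. Stack: []
LOAD_FAST i → push 1. Stack: [1]
LOAD_CONST → push 3. Stack: [1, 3]
COMPARE_OP bool(<) → 1 vs 3 = True. Stack: [True]
POP_JUMP_IF_FALSE → pop True; no jump. Stack: []
LOAD_FAST v → push -24. Stack: [-24]
LOAD_CONST → push 1. Stack: [-24, 1]
BINARY_OP - → -24 - 1 = -25. Stack: [-25]
STORE_FAST v → v=-25. Stack: []
LOAD_FAST_LOAD_FAST v,c → push -25,27. Stack: [-25, 27]
BINARY_OP - → -25 - 27 = -52. Stack: [-52]
STORE_FAST v → v=-52. Stack: []
LOAD_FAST i → push 1. Stack: [1]
LOAD_CONST → push 1. Stack: [1, 1]
BINARY_OP + → 1 + 1 = 2. Stack: [2]
STORE_FAST i → i=2. Stack: []
LOAD_FAST i → push 2. Stack: [2]
LOAD_CONST → push 3. Stack: [2, 3]
COMPARE_OP bool(<) → 2 vs 3 = True. Stack: [True]
POP_JUMP_IF_FALSE → pop True; no jump. Stack: []
LOAD_FAST v → push -52. Stack: [-52]
LOAD_CONST → push 1. Stack: [-52, 1]
BINARY_OP - → -52 - 1 = -53. Stack: [-53]
STORE_FAST v → v=-53. Stack: []
LOAD_FAST_LOAD_FAST v,c → push -53,27. Stack: [-53, 27]
BINARY_OP - → -53 - 27 = -80. Stack: [-80]
STORE_FAST v → v=-80. Stack: []
LOAD_FAST i → push 2. Stack: [2]
LOAD_CONST → push 1. Stack: [2, 1]
BINARY_OP + → 2 + 1 = 3. Stack: [3]
STORE_FAST i → i=3. Stack: []
LOAD_FAST i → push 3. Stack: [3]
LOAD_CONST → push 3. Stack: [3, 3]
COMPARE_OP bool(<) → 3 vs 3 = False. Stack: [False]
POP_JUMP_IF_FALSE → pop False; jump. Stack: []
LOAD_FAST v → push -80. Stack: [-80]
RETURN_VALUE → return -80.

-80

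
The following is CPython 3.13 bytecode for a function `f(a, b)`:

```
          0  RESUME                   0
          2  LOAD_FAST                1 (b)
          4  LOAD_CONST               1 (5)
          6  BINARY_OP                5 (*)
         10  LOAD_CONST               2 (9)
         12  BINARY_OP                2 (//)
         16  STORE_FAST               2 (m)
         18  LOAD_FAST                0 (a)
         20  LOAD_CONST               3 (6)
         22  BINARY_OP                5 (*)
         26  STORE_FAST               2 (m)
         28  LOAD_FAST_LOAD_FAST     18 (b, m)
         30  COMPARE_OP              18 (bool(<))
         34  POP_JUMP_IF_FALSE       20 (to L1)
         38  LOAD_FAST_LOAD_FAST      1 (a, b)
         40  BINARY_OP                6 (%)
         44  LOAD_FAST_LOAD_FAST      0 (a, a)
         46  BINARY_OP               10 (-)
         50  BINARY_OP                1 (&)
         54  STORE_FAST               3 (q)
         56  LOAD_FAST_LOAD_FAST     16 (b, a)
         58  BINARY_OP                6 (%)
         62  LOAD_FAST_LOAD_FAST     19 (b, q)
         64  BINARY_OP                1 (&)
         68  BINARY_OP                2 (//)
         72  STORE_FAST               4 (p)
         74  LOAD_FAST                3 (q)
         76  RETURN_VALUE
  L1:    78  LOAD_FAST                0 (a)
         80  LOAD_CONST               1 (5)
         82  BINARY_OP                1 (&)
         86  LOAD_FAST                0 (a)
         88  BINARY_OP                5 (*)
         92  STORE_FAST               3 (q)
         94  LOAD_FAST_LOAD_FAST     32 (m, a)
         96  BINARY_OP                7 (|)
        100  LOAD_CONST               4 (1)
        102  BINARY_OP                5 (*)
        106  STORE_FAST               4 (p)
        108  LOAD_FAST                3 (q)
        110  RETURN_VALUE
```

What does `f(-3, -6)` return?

LOAD_FAST b → push -6. Stack: [-6]
LOAD_CONST → push 5. Stack: [-6, 5]
BINARY_OP * → -6 * 5 = -30. Stack: [-30]
LOAD_CONST → push 9. Stack: [-30, 9]
BINARY_OP // → -30 // 9 = -4. Stack: [-4]
STORE_FAST m → m=-4. Stack: []
LOAD_FAST a → push -3. Stack: [-3]
LOAD_CONST → push 6. Stack: [-3, 6]
BINARY_OP * → -3 * 6 = -18. Stack: [-18]
STORE_FAST m → m=-18. Stack: []
LOAD_FAST_LOAD_FAST b,m → push -6,-18. Stack: [-6, -18]
COMPARE_OP bool(<) → -6 vs -18 = False. Stack: [False]
POP_JUMP_IF_FALSE → pop False; jump. Stack: []
LOAD_FAST a → push -3. Stack: [-3]
LOAD_CONST → push 5. Stack: [-3, 5]
BINARY_OP & → -3 & 5 = 5. Stack: [5]
LOAD_FAST a → push -3. Stack: [5, -3]
BINARY_OP * → 5 * -3 = -15. Stack: [-15]
STORE_FAST q → q=-15. Stack: []
LOAD_FAST_LOAD_FAST m,a → push -18,-3. Stack: [-18, -3]
BINARY_OP | → -18 | -3 = -1. Stack: [-1]
LOAD_CONST → push 1. Stack: [-1, 1]
BINARY_OP * → -1 * 1 = -1. Stack: [-1]
STORE_FAST p → p=-1. Stack: []
LOAD_FAST q → push -15. Stack: [-15]
RETURN_VALUE → return -15.

-15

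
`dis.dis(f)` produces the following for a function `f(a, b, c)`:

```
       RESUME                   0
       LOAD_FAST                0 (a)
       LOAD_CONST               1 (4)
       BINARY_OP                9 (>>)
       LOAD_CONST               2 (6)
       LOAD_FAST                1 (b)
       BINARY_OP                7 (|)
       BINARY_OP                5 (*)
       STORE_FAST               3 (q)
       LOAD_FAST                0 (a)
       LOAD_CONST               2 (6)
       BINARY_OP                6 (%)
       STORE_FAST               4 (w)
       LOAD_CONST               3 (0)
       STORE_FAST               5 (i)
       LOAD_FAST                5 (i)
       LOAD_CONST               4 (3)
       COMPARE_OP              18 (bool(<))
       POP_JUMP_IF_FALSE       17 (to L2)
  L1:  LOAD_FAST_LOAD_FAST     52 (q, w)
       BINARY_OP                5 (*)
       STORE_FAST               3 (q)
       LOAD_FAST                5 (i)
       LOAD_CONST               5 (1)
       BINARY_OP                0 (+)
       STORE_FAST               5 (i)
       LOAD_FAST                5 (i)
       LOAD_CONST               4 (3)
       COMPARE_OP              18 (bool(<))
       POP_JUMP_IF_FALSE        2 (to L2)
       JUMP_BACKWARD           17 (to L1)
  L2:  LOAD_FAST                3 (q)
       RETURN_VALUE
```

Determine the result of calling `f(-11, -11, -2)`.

LOAD_FAST a → push -11. Stack: [-11]
LOAD_CONST → push 4. Stack: [-11, 4]
BINARY_OP >> → -11 >> 4 = -1. Stack: [-1]
LOAD_CONST → push 6. Stack: [-1, 6]
LOAD_FAST b → push -11. Stack: [-1, 6, -11]
BINARY_OP | → 6 | -11 = -9. Stack: [-1, -9]
BINARY_OP * → -1 * -9 = 9. Stack: [9]
STORE_FAST q → q=9. Stack: []
LOAD_FAST a → push -11. Stack: [-11]
LOAD_CONST → push 6. Stack: [-11, 6]
BINARY_OP % → -11 % 6 = 1. Stack: [1]
STORE_FAST w → w=1. Stack: []
LOAD_CONST → push 0. Stack: [0]
STORE_FAST i → i=0. Stack: []
LOAD_FAST i → push 0. Stack: [0]
LOAD_CONST → push 3. Stack: [0, 3]
COMPARE_OP bool(<) → 0 vs 3 = True. Stack: [True]
POP_JUMP_IF_FALSE → pop True; no jump. Stack: []
LOAD_FAST_LOAD_FAST q,w → push 9,1. Stack: [9, 1]
BINARY_OP * → 9 * 1 = 9. Stack: [9]
STORE_FAST q → q=9. Stack: []
LOAD_FAST i → push 0. Stack: [0]
LOAD_CONST → push 1. Stack: [0, 1]
BINARY_OP + → 0 + 1 = 1. Stack: [1]
STORE_FAST i → i=1. Stack: []
LOAD_FAST i → push 1. Stack: [1]
LOAD_CONST → push 3. Stack: [1, 3]
COMPARE_OP bool(<) → 1 vs 3 = True. Stack: [True]
POP_JUMP_IF_FALSE → pop True; no jump. Stack: []
LOAD_FAST_LOAD_FAST q,w → push 9,1. Stack: [9, 1]
BINARY_OP * → 9 * 1 = 9. Stack: [9]
STORE_FAST q → q=9. Stack: []
LOAD_FAST i → push 1. Stack: [1]
LOAD_CONST → push 1. Stack: [1, 1]
BINARY_OP + → 1 + 1 = 2. Stack: [2]
STORE_FAST i → i=2. Stack: []
LOAD_FAST i → push 2. Stack: [2]
LOAD_CONST → push 3. Stack: [2, 3]
COMPARE_OP bool(<) → 2 vs 3 = True. Stack: [True]
POP_JUMP_IF_FALSE → pop True; no jump. Stack: []
LOAD_FAST_LOAD_FAST q,w → push 9,1. Stack: [9, 1]
BINARY_OP * → 9 * 1 = 9. Stack: [9]
STORE_FAST q → q=9. Stack: []
LOAD_FAST i → push 2. Stack: [2]
LOAD_CONST → push 1. Stack: [2, 1]
BINARY_OP + → 2 + 1 = 3. Stack: [3]
STORE_FAST i → i=3. Stack: []
LOAD_FAST i → push 3. Stack: [3]
LOAD_CONST → push 3. Stack: [3, 3]
COMPARE_OP bool(<) → 3 vs 3 = False. Stack: [False]
POP_JUMP_IF_FALSE → pop False; jump. Stack: []
LOAD_FAST q → push 9. Stack: [9]
RETURN_VALUE → return 9.

9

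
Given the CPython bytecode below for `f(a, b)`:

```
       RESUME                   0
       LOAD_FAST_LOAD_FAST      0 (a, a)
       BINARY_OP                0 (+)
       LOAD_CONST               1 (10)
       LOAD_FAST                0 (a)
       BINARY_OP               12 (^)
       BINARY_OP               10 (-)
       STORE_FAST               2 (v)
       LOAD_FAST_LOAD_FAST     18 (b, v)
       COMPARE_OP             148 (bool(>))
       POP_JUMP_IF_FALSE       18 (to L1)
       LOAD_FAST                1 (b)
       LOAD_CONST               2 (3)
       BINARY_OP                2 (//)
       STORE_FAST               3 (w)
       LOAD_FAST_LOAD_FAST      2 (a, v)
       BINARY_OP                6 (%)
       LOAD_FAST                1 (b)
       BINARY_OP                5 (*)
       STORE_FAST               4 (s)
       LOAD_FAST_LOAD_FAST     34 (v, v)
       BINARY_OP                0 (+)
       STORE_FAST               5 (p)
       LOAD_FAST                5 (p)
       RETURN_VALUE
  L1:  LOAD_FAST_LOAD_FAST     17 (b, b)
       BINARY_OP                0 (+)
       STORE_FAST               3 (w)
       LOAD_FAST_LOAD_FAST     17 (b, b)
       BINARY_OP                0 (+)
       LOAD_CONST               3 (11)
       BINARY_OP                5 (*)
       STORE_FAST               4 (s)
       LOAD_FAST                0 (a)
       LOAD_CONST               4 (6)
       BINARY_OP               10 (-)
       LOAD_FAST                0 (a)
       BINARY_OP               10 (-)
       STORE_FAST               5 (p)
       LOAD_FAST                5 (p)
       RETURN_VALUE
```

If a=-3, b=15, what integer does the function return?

LOAD_FAST_LOAD_FAST a,a → push -3,-3. Stack: [-3, -3]
BINARY_OP + → -3 + -3 = -6. Stack: [-6]
LOAD_CONST → push 10. Stack: [-6, 10]
LOAD_FAST a → push -3. Stack: [-6, 10, -3]
BINARY_OP ^ → 10 ^ -3 = -9. Stack: [-6, -9]
BINARY_OP - → -6 - -9 = 3. Stack: [3]
STORE_FAST v → v=3. Stack: []
LOAD_FAST_LOAD_FAST b,v → push 15,3. Stack: [15, 3]
COMPARE_OP bool(>) → 15 vs 3 = True. Stack: [True]
POP_JUMP_IF_FALSE → pop True; no jump. Stack: []
LOAD_FAST b → push 15. Stack: [15]
LOAD_CONST → push 3. Stack: [15, 3]
BINARY_OP // → 15 // 3 = 5. Stack: [5]
STORE_FAST w → w=5. Stack: []
LOAD_FAST_LOAD_FAST a,v → push -3,3. Stack: [-3, 3]
BINARY_OP % → -3 % 3 = 0. Stack: [0]
LOAD_FAST b → push 15. Stack: [0, 15]
BINARY_OP * → 0 * 15 = 0. Stack: [0]
STORE_FAST s → s=0. Stack: []
LOAD_FAST_LOAD_FAST v,v → push 3,3. Stack: [3, 3]
BINARY_OP + → 3 + 3 = 6. Stack: [6]
STORE_FAST p → p=6. Stack: []
LOAD_FAST p → push 6. Stack: [6]
RETURN_VALUE → return 6.

6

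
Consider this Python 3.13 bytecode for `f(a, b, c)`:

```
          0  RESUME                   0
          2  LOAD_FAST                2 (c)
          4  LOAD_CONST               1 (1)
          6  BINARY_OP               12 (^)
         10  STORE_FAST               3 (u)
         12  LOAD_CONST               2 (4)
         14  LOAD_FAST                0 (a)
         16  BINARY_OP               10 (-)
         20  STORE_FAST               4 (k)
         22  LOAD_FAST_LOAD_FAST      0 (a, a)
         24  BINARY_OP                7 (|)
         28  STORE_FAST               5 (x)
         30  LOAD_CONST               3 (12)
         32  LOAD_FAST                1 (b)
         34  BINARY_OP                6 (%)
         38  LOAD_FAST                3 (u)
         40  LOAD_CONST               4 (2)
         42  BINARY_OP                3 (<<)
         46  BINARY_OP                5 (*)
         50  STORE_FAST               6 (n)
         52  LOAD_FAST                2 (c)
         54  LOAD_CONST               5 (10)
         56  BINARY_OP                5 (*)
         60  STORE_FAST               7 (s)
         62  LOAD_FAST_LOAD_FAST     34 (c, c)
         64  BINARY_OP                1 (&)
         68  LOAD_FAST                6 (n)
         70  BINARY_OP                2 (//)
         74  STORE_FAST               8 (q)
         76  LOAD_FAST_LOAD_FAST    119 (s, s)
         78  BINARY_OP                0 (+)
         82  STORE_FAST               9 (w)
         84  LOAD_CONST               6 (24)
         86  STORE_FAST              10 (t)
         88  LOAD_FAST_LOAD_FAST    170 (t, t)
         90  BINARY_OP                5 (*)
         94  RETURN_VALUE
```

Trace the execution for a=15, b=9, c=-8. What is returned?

576

LOAD_FAST c → push -8. Stack: [-8]
LOAD_CONST → push 1. Stack: [-8, 1]
BINARY_OP ^ → -8 ^ 1 = -7. Stack: [-7]
STORE_FAST u → u=-7. Stack: []
LOAD_CONST → push 4. Stack: [4]
LOAD_FAST a → push 15. Stack: [4, 15]
BINARY_OP - → 4 - 15 = -11. Stack: [-11]
STORE_FAST k → k=-11. Stack: []
LOAD_FAST_LOAD_FAST a,a → push 15,15. Stack: [15, 15]
BINARY_OP | → 15 | 15 = 15. Stack: [15]
STORE_FAST x → x=15. Stack: []
LOAD_CONST → push 12. Stack: [12]
LOAD_FAST b → push 9. Stack: [12, 9]
BINARY_OP % → 12 % 9 = 3. Stack: [3]
LOAD_FAST u → push -7. Stack: [3, -7]
LOAD_CONST → push 2. Stack: [3, -7, 2]
BINARY_OP << → -7 << 2 = -28. Stack: [3, -28]
BINARY_OP * → 3 * -28 = -84. Stack: [-84]
STORE_FAST n → n=-84. Stack: []
LOAD_FAST c → push -8. Stack: [-8]
LOAD_CONST → push 10. Stack: [-8, 10]
BINARY_OP * → -8 * 10 = -80. Stack: [-80]
STORE_FAST s → s=-80. Stack: []
LOAD_FAST_LOAD_FAST c,c → push -8,-8. Stack: [-8, -8]
BINARY_OP & → -8 & -8 = -8. Stack: [-8]
LOAD_FAST n → push -84. Stack: [-8, -84]
BINARY_OP // → -8 // -84 = 0. Stack: [0]
STORE_FAST q → q=0. Stack: []
LOAD_FAST_LOAD_FAST s,s → push -80,-80. Stack: [-80, -80]
BINARY_OP + → -80 + -80 = -160. Stack: [-160]
STORE_FAST w → w=-160. Stack: []
LOAD_CONST → push 24. Stack: [24]
STORE_FAST t → t=24. Stack: []
LOAD_FAST_LOAD_FAST t,t → push 24,24. Stack: [24, 24]
BINARY_OP * → 24 * 24 = 576. Stack: [576]
RETURN_VALUE → return 576.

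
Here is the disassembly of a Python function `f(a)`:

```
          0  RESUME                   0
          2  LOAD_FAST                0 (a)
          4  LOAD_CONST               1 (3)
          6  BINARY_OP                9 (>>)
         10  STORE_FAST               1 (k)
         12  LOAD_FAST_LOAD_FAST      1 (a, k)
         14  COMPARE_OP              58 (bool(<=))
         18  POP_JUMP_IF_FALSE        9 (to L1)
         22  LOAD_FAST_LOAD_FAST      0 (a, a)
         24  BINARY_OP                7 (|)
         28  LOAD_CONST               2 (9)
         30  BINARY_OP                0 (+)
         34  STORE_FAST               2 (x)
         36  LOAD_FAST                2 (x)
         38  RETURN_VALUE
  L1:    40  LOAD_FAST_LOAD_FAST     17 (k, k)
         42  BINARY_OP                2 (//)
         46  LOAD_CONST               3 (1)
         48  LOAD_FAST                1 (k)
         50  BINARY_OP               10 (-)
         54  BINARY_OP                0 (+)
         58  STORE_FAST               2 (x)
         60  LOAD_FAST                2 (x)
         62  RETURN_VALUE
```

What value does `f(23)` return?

0

LOAD_FAST a → push 23. Stack: [23]
LOAD_CONST → push 3. Stack: [23, 3]
BINARY_OP >> → 23 >> 3 = 2. Stack: [2]
STORE_FAST k → k=2. Stack: []
LOAD_FAST_LOAD_FAST a,k → push 23,2. Stack: [23, 2]
COMPARE_OP bool(<=) → 23 vs 2 = False. Stack: [False]
POP_JUMP_IF_FALSE → pop False; jump. Stack: []
LOAD_FAST_LOAD_FAST k,k → push 2,2. Stack: [2, 2]
BINARY_OP // → 2 // 2 = 1. Stack: [1]
LOAD_CONST → push 1. Stack: [1, 1]
LOAD_FAST k → push 2. Stack: [1, 1, 2]
BINARY_OP - → 1 - 2 = -1. Stack: [1, -1]
BINARY_OP + → 1 + -1 = 0. Stack: [0]
STORE_FAST x → x=0. Stack: []
LOAD_FAST x → push 0. Stack: [0]
RETURN_VALUE → return 0.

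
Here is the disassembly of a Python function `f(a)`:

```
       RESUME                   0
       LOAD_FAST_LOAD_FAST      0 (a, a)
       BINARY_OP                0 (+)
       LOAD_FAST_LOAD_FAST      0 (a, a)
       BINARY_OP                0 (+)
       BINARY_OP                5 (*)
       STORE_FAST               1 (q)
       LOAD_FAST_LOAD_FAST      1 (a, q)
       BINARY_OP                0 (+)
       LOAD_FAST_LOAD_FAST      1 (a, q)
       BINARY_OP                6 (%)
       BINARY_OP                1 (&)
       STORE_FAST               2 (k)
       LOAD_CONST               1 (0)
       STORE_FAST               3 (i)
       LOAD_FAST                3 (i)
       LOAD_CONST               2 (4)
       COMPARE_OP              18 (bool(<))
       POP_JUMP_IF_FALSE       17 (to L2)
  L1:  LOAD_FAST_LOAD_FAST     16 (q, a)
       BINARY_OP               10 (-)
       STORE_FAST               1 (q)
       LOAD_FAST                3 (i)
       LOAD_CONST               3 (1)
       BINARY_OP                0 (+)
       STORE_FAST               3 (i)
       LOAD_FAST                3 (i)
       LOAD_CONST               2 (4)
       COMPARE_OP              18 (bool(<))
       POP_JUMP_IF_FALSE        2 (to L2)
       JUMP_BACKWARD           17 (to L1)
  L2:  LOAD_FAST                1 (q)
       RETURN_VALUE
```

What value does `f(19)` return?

LOAD_FAST_LOAD_FAST a,a → push 19,19
BINARY_OP + → 19 + 19 = 38
LOAD_FAST_LOAD_FAST a,a → push 19,19
BINARY_OP + → 19 + 19 = 38
BINARY_OP * → 38 * 38 = 1444
STORE_FAST q → q=1444
LOAD_FAST_LOAD_FAST a,q → push 19,1444
BINARY_OP + → 19 + 1444 = 1463
LOAD_FAST_LOAD_FAST a,q → push 19,1444
BINARY_OP % → 19 % 1444 = 19
BINARY_OP & → 1463 & 19 = 19
STORE_FAST k → k=19
LOAD_CONST → push 0
STORE_FAST i → i=0
LOAD_FAST i → push 0
LOAD_CONST → push 4
COMPARE_OP bool(<) → 0 vs 4 = True
POP_JUMP_IF_FALSE → pop True; no jump
LOAD_FAST_LOAD_FAST q,a → push 1444,19
BINARY_OP - → 1444 - 19 = 1425
STORE_FAST q → q=1425
LOAD_FAST i → push 0
LOAD_CONST → push 1
BINARY_OP + → 0 + 1 = 1
STORE_FAST i → i=1
LOAD_FAST i → push 1
LOAD_CONST → push 4
COMPARE_OP bool(<) → 1 vs 4 = True
POP_JUMP_IF_FALSE → pop True; no jump
LOAD_FAST_LOAD_FAST q,a → push 1425,19
BINARY_OP - → 1425 - 19 = 1406
STORE_FAST q → q=1406
LOAD_FAST i → push 1
LOAD_CONST → push 1
BINARY_OP + → 1 + 1 = 2
STORE_FAST i → i=2
LOAD_FAST i → push 2
LOAD_CONST → push 4
COMPARE_OP bool(<) → 2 vs 4 = True
POP_JUMP_IF_FALSE → pop True; no jump
LOAD_FAST_LOAD_FAST q,a → push 1406,19
BINARY_OP - → 1406 - 19 = 1387
STORE_FAST q → q=1387
LOAD_FAST i → push 2
LOAD_CONST → push 1
BINARY_OP + → 2 + 1 = 3
STORE_FAST i → i=3
LOAD_FAST i → push 3
LOAD_CONST → push 4
COMPARE_OP bool(<) → 3 vs 4 = True
POP_JUMP_IF_FALSE → pop True; no jump
LOAD_FAST_LOAD_FAST q,a → push 1387,19
BINARY_OP - → 1387 - 19 = 1368
STORE_FAST q → q=1368
LOAD_FAST i → push 3
LOAD_CONST → push 1
BINARY_OP + → 3 + 1 = 4
STORE_FAST i → i=4
LOAD_FAST i → push 4
LOAD_CONST → push 4
COMPARE_OP bool(<) → 4 vs 4 = False
POP_JUMP_IF_FALSE → pop False; jump
LOAD_FAST q → push 1368
RETURN_VALUE → return 1368.

1368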